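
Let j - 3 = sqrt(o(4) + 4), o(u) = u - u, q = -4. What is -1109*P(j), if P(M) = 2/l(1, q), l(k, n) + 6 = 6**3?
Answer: -1109/105 ≈ -10.562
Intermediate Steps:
o(u) = 0
l(k, n) = 210 (l(k, n) = -6 + 6**3 = -6 + 216 = 210)
j = 5 (j = 3 + sqrt(0 + 4) = 3 + sqrt(4) = 3 + 2 = 5)
P(M) = 1/105 (P(M) = 2/210 = 2*(1/210) = 1/105)
-1109*P(j) = -1109*1/105 = -1109/105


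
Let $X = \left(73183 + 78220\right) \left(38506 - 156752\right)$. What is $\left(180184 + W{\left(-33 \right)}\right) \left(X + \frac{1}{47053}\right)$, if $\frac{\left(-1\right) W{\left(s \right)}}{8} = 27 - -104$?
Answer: $- \frac{150900656738882309568}{47053} \approx -3.207 \cdot 10^{15}$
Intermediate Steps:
$W{\left(s \right)} = -1048$ ($W{\left(s \right)} = - 8 \left(27 - -104\right) = - 8 \left(27 + 104\right) = \left(-8\right) 131 = -1048$)
$X = -17902799138$ ($X = 151403 \left(-118246\right) = -17902799138$)
$\left(180184 + W{\left(-33 \right)}\right) \left(X + \frac{1}{47053}\right) = \left(180184 - 1048\right) \left(-17902799138 + \frac{1}{47053}\right) = 179136 \left(-17902799138 + \frac{1}{47053}\right) = 179136 \left(- \frac{842380407840313}{47053}\right) = - \frac{150900656738882309568}{47053}$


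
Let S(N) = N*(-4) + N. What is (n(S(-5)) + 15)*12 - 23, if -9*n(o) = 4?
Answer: 455/3 ≈ 151.67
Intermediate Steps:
S(N) = -3*N (S(N) = -4*N + N = -3*N)
n(o) = -4/9 (n(o) = -⅑*4 = -4/9)
(n(S(-5)) + 15)*12 - 23 = (-4/9 + 15)*12 - 23 = (131/9)*12 - 23 = 524/3 - 23 = 455/3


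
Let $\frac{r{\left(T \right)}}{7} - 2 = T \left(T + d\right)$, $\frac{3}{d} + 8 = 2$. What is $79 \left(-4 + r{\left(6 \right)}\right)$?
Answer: $19039$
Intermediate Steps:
$d = - \frac{1}{2}$ ($d = \frac{3}{-8 + 2} = \frac{3}{-6} = 3 \left(- \frac{1}{6}\right) = - \frac{1}{2} \approx -0.5$)
$r{\left(T \right)} = 14 + 7 T \left(- \frac{1}{2} + T\right)$ ($r{\left(T \right)} = 14 + 7 T \left(T - \frac{1}{2}\right) = 14 + 7 T \left(- \frac{1}{2} + T\right)$)
$79 \left(-4 + r{\left(6 \right)}\right) = 79 \left(-4 + \left(14 + 7 \cdot 6^{2} - 21\right)\right) = 79 \left(-4 + \left(14 + 7 \cdot 36 - 21\right)\right) = 79 \left(-4 + \left(14 + 252 - 21\right)\right) = 79 \left(-4 + 245\right) = 79 \cdot 241 = 19039$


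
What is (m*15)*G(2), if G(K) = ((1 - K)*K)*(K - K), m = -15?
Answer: 0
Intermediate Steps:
G(K) = 0 (G(K) = (K*(1 - K))*0 = 0)
(m*15)*G(2) = -15*15*0 = -225*0 = 0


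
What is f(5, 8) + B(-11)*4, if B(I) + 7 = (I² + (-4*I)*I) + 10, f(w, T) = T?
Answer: -1432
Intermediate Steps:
B(I) = 3 - 3*I² (B(I) = -7 + ((I² + (-4*I)*I) + 10) = -7 + ((I² - 4*I²) + 10) = -7 + (-3*I² + 10) = -7 + (10 - 3*I²) = 3 - 3*I²)
f(5, 8) + B(-11)*4 = 8 + (3 - 3*(-11)²)*4 = 8 + (3 - 3*121)*4 = 8 + (3 - 363)*4 = 8 - 360*4 = 8 - 1440 = -1432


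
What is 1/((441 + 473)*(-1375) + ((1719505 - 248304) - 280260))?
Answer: -1/65809 ≈ -1.5195e-5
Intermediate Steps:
1/((441 + 473)*(-1375) + ((1719505 - 248304) - 280260)) = 1/(914*(-1375) + (1471201 - 280260)) = 1/(-1256750 + 1190941) = 1/(-65809) = -1/65809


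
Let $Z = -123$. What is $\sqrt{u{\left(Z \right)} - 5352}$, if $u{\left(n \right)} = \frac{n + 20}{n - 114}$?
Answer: $\frac{i \sqrt{300592077}}{237} \approx 73.154 i$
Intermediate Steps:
$u{\left(n \right)} = \frac{20 + n}{-114 + n}$
$\sqrt{u{\left(Z \right)} - 5352} = \sqrt{\frac{20 - 123}{-114 - 123} - 5352} = \sqrt{\frac{1}{-237} \left(-103\right) - 5352} = \sqrt{\left(- \frac{1}{237}\right) \left(-103\right) - 5352} = \sqrt{\frac{103}{237} - 5352} = \sqrt{- \frac{1268321}{237}} = \frac{i \sqrt{300592077}}{237}$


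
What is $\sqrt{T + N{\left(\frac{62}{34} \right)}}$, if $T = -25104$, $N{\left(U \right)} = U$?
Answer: $\frac{i \sqrt{7254529}}{17} \approx 158.44 i$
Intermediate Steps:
$\sqrt{T + N{\left(\frac{62}{34} \right)}} = \sqrt{-25104 + \frac{62}{34}} = \sqrt{-25104 + 62 \cdot \frac{1}{34}} = \sqrt{-25104 + \frac{31}{17}} = \sqrt{- \frac{426737}{17}} = \frac{i \sqrt{7254529}}{17}$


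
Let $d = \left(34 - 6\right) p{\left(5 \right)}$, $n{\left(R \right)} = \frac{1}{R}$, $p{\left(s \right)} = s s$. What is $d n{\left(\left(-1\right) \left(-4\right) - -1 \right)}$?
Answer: $140$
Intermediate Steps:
$p{\left(s \right)} = s^{2}$
$d = 700$ ($d = \left(34 - 6\right) 5^{2} = 28 \cdot 25 = 700$)
$d n{\left(\left(-1\right) \left(-4\right) - -1 \right)} = \frac{700}{\left(-1\right) \left(-4\right) - -1} = \frac{700}{4 + 1} = \frac{700}{5} = 700 \cdot \frac{1}{5} = 140$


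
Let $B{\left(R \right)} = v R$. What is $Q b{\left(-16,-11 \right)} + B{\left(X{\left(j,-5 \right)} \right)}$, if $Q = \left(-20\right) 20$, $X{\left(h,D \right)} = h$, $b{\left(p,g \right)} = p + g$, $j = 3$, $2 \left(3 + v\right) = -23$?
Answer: $\frac{21513}{2} \approx 10757.0$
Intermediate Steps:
$v = - \frac{29}{2}$ ($v = -3 + \frac{1}{2} \left(-23\right) = -3 - \frac{23}{2} = - \frac{29}{2} \approx -14.5$)
$b{\left(p,g \right)} = g + p$
$Q = -400$
$B{\left(R \right)} = - \frac{29 R}{2}$
$Q b{\left(-16,-11 \right)} + B{\left(X{\left(j,-5 \right)} \right)} = - 400 \left(-11 - 16\right) - \frac{87}{2} = \left(-400\right) \left(-27\right) - \frac{87}{2} = 10800 - \frac{87}{2} = \frac{21513}{2}$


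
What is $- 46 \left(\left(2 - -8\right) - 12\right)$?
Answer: $92$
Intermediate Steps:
$- 46 \left(\left(2 - -8\right) - 12\right) = - 46 \left(\left(2 + 8\right) - 12\right) = - 46 \left(10 - 12\right) = \left(-46\right) \left(-2\right) = 92$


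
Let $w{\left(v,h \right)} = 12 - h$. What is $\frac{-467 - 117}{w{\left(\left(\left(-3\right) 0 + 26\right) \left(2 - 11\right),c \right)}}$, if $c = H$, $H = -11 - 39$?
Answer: $- \frac{292}{31} \approx -9.4194$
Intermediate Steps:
$H = -50$ ($H = -11 - 39 = -50$)
$c = -50$
$\frac{-467 - 117}{w{\left(\left(\left(-3\right) 0 + 26\right) \left(2 - 11\right),c \right)}} = \frac{-467 - 117}{12 - -50} = - \frac{584}{12 + 50} = - \frac{584}{62} = \left(-584\right) \frac{1}{62} = - \frac{292}{31}$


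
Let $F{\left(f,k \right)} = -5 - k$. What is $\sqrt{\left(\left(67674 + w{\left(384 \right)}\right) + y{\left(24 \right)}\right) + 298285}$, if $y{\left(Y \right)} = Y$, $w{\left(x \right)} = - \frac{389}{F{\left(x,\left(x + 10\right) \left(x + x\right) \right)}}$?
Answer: $\frac{4 \sqrt{2094450822959330}}{302597} \approx 604.96$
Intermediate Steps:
$w{\left(x \right)} = - \frac{389}{-5 - 2 x \left(10 + x\right)}$ ($w{\left(x \right)} = - \frac{389}{-5 - \left(x + 10\right) \left(x + x\right)} = - \frac{389}{-5 - \left(10 + x\right) 2 x} = - \frac{389}{-5 - 2 x \left(10 + x\right)}$)
$\sqrt{\left(\left(67674 + w{\left(384 \right)}\right) + y{\left(24 \right)}\right) + 298285} = \sqrt{\left(\left(67674 + \frac{389}{5 + 2 \cdot 384 \left(10 + 384\right)}\right) + 24\right) + 298285} = \sqrt{\left(\left(67674 + \frac{389}{5 + 2 \cdot 384 \cdot 394}\right) + 24\right) + 298285} = \sqrt{\left(\left(67674 + \frac{389}{5 + 302592}\right) + 24\right) + 298285} = \sqrt{\left(\left(67674 + \frac{389}{302597}\right) + 24\right) + 298285} = \sqrt{\left(\frac{20477949767}{302597} + 24\right) + 298285} = \sqrt{\frac{20485212095}{302597} + 298285} = \sqrt{\frac{110745358240}{302597}} = \frac{4 \sqrt{2094450822959330}}{302597}$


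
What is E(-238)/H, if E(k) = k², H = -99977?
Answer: -3332/5881 ≈ -0.56657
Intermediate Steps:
E(-238)/H = (-238)²/(-99977) = 56644*(-1/99977) = -3332/5881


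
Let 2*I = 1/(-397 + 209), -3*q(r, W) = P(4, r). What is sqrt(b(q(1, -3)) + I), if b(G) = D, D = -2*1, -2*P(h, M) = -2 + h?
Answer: I*sqrt(70782)/188 ≈ 1.4152*I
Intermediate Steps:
P(h, M) = 1 - h/2 (P(h, M) = -(-2 + h)/2 = 1 - h/2)
D = -2
q(r, W) = 1/3 (q(r, W) = -(1 - 1/2*4)/3 = -(1 - 2)/3 = -1/3*(-1) = 1/3)
b(G) = -2
I = -1/376 (I = 1/(2*(-397 + 209)) = (1/2)/(-188) = (1/2)*(-1/188) = -1/376 ≈ -0.0026596)
sqrt(b(q(1, -3)) + I) = sqrt(-2 - 1/376) = sqrt(-753/376) = I*sqrt(70782)/188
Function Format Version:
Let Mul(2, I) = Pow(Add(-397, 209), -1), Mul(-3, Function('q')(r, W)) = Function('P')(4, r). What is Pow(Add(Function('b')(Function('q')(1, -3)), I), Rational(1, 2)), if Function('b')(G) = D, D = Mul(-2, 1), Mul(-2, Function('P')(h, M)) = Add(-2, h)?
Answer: Mul(Rational(1, 188), I, Pow(70782, Rational(1, 2))) ≈ Mul(1.4152, I)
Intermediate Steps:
Function('P')(h, M) = Add(1, Mul(Rational(-1, 2), h)) (Function('P')(h, M) = Mul(Rational(-1, 2), Add(-2, h)) = Add(1, Mul(Rational(-1, 2), h)))
D = -2
Function('q')(r, W) = Rational(1, 3) (Function('q')(r, W) = Mul(Rational(-1, 3), Add(1, Mul(Rational(-1, 2), 4))) = Mul(Rational(-1, 3), Add(1, -2)) = Mul(Rational(-1, 3), -1) = Rational(1, 3))
Function('b')(G) = -2
I = Rational(-1, 376) (I = Mul(Rational(1, 2), Pow(Add(-397, 209), -1)) = Mul(Rational(1, 2), Pow(-188, -1)) = Mul(Rational(1, 2), Rational(-1, 188)) = Rational(-1, 376) ≈ -0.0026596)
Pow(Add(Function('b')(Function('q')(1, -3)), I), Rational(1, 2)) = Pow(Add(-2, Rational(-1, 376)), Rational(1, 2)) = Pow(Rational(-753, 376), Rational(1, 2)) = Mul(Rational(1, 188), I, Pow(70782, Rational(1, 2)))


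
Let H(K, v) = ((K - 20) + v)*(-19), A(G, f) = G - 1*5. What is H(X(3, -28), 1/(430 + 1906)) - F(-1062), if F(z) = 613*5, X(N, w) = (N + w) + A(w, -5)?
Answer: -3697907/2336 ≈ -1583.0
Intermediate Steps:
A(G, f) = -5 + G (A(G, f) = G - 5 = -5 + G)
X(N, w) = -5 + N + 2*w (X(N, w) = (N + w) + (-5 + w) = -5 + N + 2*w)
F(z) = 3065
H(K, v) = 380 - 19*K - 19*v (H(K, v) = ((-20 + K) + v)*(-19) = (-20 + K + v)*(-19) = 380 - 19*K - 19*v)
H(X(3, -28), 1/(430 + 1906)) - F(-1062) = (380 - 19*(-5 + 3 + 2*(-28)) - 19/(430 + 1906)) - 1*3065 = (380 - 19*(-5 + 3 - 56) - 19/2336) - 3065 = (380 - 19*(-58) - 19*1/2336) - 3065 = (380 + 1102 - 19/2336) - 3065 = 3461933/2336 - 3065 = -3697907/2336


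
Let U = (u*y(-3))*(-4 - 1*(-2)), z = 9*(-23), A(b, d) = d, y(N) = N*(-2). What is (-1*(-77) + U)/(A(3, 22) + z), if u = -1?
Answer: -89/185 ≈ -0.48108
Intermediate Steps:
y(N) = -2*N
z = -207
U = 12 (U = (-(-2)*(-3))*(-4 - 1*(-2)) = (-1*6)*(-4 + 2) = -6*(-2) = 12)
(-1*(-77) + U)/(A(3, 22) + z) = (-1*(-77) + 12)/(22 - 207) = (77 + 12)/(-185) = 89*(-1/185) = -89/185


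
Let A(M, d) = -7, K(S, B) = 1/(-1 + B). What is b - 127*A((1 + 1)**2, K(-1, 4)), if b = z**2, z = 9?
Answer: 970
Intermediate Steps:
b = 81 (b = 9**2 = 81)
b - 127*A((1 + 1)**2, K(-1, 4)) = 81 - 127*(-7) = 81 + 889 = 970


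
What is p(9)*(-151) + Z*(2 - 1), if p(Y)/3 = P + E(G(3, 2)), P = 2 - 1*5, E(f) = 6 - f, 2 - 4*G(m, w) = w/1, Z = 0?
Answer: -1359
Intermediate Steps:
G(m, w) = ½ - w/4 (G(m, w) = ½ - w/(4*1) = ½ - w/4)
P = -3 (P = 2 - 5 = -3)
p(Y) = 9 (p(Y) = 3*(-3 + (6 - (½ - ¼*2))) = 3*(-3 + (6 - (½ - ½))) = 3*(-3 + (6 - 1*0)) = 3*(-3 + (6 + 0)) = 3*(-3 + 6) = 3*3 = 9)
p(9)*(-151) + Z*(2 - 1) = 9*(-151) + 0*(2 - 1) = -1359 + 0*1 = -1359 + 0 = -1359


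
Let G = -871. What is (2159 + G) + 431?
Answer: 1719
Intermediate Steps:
(2159 + G) + 431 = (2159 - 871) + 431 = 1288 + 431 = 1719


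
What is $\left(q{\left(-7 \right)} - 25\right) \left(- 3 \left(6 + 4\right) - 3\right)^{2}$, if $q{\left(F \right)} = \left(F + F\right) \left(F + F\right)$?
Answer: $186219$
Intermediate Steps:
$q{\left(F \right)} = 4 F^{2}$ ($q{\left(F \right)} = 2 F 2 F = 4 F^{2}$)
$\left(q{\left(-7 \right)} - 25\right) \left(- 3 \left(6 + 4\right) - 3\right)^{2} = \left(4 \left(-7\right)^{2} - 25\right) \left(- 3 \left(6 + 4\right) - 3\right)^{2} = \left(4 \cdot 49 - 25\right) \left(\left(-3\right) 10 - 3\right)^{2} = \left(196 - 25\right) \left(-30 - 3\right)^{2} = 171 \left(-33\right)^{2} = 171 \cdot 1089 = 186219$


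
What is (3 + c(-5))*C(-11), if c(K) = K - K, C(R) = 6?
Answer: 18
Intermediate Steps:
c(K) = 0
(3 + c(-5))*C(-11) = (3 + 0)*6 = 3*6 = 18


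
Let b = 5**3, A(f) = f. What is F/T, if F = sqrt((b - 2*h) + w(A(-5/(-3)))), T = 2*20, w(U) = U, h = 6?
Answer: sqrt(258)/60 ≈ 0.26771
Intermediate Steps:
b = 125
T = 40
F = 2*sqrt(258)/3 (F = sqrt((125 - 2*6) - 5/(-3)) = sqrt((125 - 12) - 5*(-1/3)) = sqrt(113 + 5/3) = sqrt(344/3) = 2*sqrt(258)/3 ≈ 10.708)
F/T = (2*sqrt(258)/3)/40 = (2*sqrt(258)/3)*(1/40) = sqrt(258)/60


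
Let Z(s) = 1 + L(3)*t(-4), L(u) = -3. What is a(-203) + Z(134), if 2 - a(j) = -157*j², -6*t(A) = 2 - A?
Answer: 6469819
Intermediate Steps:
t(A) = -⅓ + A/6 (t(A) = -(2 - A)/6 = -⅓ + A/6)
Z(s) = 4 (Z(s) = 1 - 3*(-⅓ + (⅙)*(-4)) = 1 - 3*(-⅓ - ⅔) = 1 - 3*(-1) = 1 + 3 = 4)
a(j) = 2 + 157*j² (a(j) = 2 - (-157)*j² = 2 + 157*j²)
a(-203) + Z(134) = (2 + 157*(-203)²) + 4 = (2 + 157*41209) + 4 = (2 + 6469813) + 4 = 6469815 + 4 = 6469819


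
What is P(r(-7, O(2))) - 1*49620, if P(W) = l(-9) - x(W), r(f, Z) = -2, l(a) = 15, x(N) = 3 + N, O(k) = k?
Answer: -49606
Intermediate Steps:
P(W) = 12 - W (P(W) = 15 - (3 + W) = 15 + (-3 - W) = 12 - W)
P(r(-7, O(2))) - 1*49620 = (12 - 1*(-2)) - 1*49620 = (12 + 2) - 49620 = 14 - 49620 = -49606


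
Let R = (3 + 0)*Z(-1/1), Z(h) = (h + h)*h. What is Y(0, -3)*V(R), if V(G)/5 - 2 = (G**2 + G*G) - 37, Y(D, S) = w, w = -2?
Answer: -370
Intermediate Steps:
Z(h) = 2*h**2 (Z(h) = (2*h)*h = 2*h**2)
Y(D, S) = -2
R = 6 (R = (3 + 0)*(2*(-1/1)**2) = 3*(2*(-1*1)**2) = 3*(2*(-1)**2) = 3*(2*1) = 3*2 = 6)
V(G) = -175 + 10*G**2 (V(G) = 10 + 5*((G**2 + G*G) - 37) = 10 + 5*((G**2 + G**2) - 37) = 10 + 5*(2*G**2 - 37) = 10 + 5*(-37 + 2*G**2) = 10 + (-185 + 10*G**2) = -175 + 10*G**2)
Y(0, -3)*V(R) = -2*(-175 + 10*6**2) = -2*(-175 + 10*36) = -2*(-175 + 360) = -2*185 = -370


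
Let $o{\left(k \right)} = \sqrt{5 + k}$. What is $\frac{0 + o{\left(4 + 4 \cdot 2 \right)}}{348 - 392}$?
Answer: $- \frac{\sqrt{17}}{44} \approx -0.093707$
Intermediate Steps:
$\frac{0 + o{\left(4 + 4 \cdot 2 \right)}}{348 - 392} = \frac{0 + \sqrt{5 + \left(4 + 4 \cdot 2\right)}}{348 - 392} = \frac{0 + \sqrt{5 + \left(4 + 8\right)}}{-44} = \left(0 + \sqrt{5 + 12}\right) \left(- \frac{1}{44}\right) = \left(0 + \sqrt{17}\right) \left(- \frac{1}{44}\right) = \sqrt{17} \left(- \frac{1}{44}\right) = - \frac{\sqrt{17}}{44}$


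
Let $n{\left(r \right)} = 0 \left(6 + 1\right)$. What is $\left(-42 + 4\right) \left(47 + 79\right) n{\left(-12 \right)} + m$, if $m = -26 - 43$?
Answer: $-69$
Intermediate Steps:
$n{\left(r \right)} = 0$ ($n{\left(r \right)} = 0 \cdot 7 = 0$)
$m = -69$
$\left(-42 + 4\right) \left(47 + 79\right) n{\left(-12 \right)} + m = \left(-42 + 4\right) \left(47 + 79\right) 0 - 69 = \left(-38\right) 126 \cdot 0 - 69 = \left(-4788\right) 0 - 69 = 0 - 69 = -69$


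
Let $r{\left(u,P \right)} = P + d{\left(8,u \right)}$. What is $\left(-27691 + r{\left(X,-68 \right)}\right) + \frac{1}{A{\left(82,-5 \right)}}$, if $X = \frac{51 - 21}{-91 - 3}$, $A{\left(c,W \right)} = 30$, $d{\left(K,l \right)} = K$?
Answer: $- \frac{832529}{30} \approx -27751.0$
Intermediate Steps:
$X = - \frac{15}{47}$ ($X = \frac{30}{-94} = 30 \left(- \frac{1}{94}\right) = - \frac{15}{47} \approx -0.31915$)
$r{\left(u,P \right)} = 8 + P$ ($r{\left(u,P \right)} = P + 8 = 8 + P$)
$\left(-27691 + r{\left(X,-68 \right)}\right) + \frac{1}{A{\left(82,-5 \right)}} = \left(-27691 + \left(8 - 68\right)\right) + \frac{1}{30} = \left(-27691 - 60\right) + \frac{1}{30} = -27751 + \frac{1}{30} = - \frac{832529}{30}$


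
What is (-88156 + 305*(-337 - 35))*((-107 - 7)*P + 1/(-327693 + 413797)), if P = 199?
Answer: 49228461354286/10763 ≈ 4.5739e+9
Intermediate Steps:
(-88156 + 305*(-337 - 35))*((-107 - 7)*P + 1/(-327693 + 413797)) = (-88156 + 305*(-337 - 35))*((-107 - 7)*199 + 1/(-327693 + 413797)) = (-88156 + 305*(-372))*(-114*199 + 1/86104) = (-88156 - 113460)*(-22686 + 1/86104) = -201616*(-1953355343/86104) = 49228461354286/10763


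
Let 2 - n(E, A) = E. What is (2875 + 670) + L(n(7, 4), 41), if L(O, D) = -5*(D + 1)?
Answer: 3335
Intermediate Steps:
n(E, A) = 2 - E
L(O, D) = -5 - 5*D (L(O, D) = -5*(1 + D) = -5 - 5*D)
(2875 + 670) + L(n(7, 4), 41) = (2875 + 670) + (-5 - 5*41) = 3545 + (-5 - 205) = 3545 - 210 = 3335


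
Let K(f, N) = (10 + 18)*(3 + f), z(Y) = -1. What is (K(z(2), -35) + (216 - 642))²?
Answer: 136900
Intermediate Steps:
K(f, N) = 84 + 28*f (K(f, N) = 28*(3 + f) = 84 + 28*f)
(K(z(2), -35) + (216 - 642))² = ((84 + 28*(-1)) + (216 - 642))² = ((84 - 28) - 426)² = (56 - 426)² = (-370)² = 136900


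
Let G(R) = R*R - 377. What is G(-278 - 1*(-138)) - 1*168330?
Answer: -149107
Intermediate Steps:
G(R) = -377 + R² (G(R) = R² - 377 = -377 + R²)
G(-278 - 1*(-138)) - 1*168330 = (-377 + (-278 - 1*(-138))²) - 1*168330 = (-377 + (-278 + 138)²) - 168330 = (-377 + (-140)²) - 168330 = (-377 + 19600) - 168330 = 19223 - 168330 = -149107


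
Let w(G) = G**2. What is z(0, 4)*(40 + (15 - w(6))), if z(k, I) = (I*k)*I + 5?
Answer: 95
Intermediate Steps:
z(k, I) = 5 + k*I**2 (z(k, I) = k*I**2 + 5 = 5 + k*I**2)
z(0, 4)*(40 + (15 - w(6))) = (5 + 0*4**2)*(40 + (15 - 1*6**2)) = (5 + 0*16)*(40 + (15 - 1*36)) = (5 + 0)*(40 + (15 - 36)) = 5*(40 - 21) = 5*19 = 95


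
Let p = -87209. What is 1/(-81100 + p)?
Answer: -1/168309 ≈ -5.9415e-6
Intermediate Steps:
1/(-81100 + p) = 1/(-81100 - 87209) = 1/(-168309) = -1/168309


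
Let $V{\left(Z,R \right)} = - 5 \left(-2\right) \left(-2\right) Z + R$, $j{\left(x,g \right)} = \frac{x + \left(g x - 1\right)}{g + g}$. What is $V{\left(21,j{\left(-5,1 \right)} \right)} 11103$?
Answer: $- \frac{9448653}{2} \approx -4.7243 \cdot 10^{6}$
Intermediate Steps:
$j{\left(x,g \right)} = \frac{-1 + x + g x}{2 g}$ ($j{\left(x,g \right)} = \frac{x + \left(-1 + g x\right)}{2 g} = \left(-1 + x + g x\right) \frac{1}{2 g} = \frac{-1 + x + g x}{2 g}$)
$V{\left(Z,R \right)} = R - 20 Z$ ($V{\left(Z,R \right)} = - 5 \cdot 4 Z + R = - 20 Z + R = R - 20 Z$)
$V{\left(21,j{\left(-5,1 \right)} \right)} 11103 = \left(\frac{-1 - 5 + 1 \left(-5\right)}{2 \cdot 1} - 420\right) 11103 = \left(\frac{1}{2} \cdot 1 \left(-1 - 5 - 5\right) - 420\right) 11103 = \left(\frac{1}{2} \cdot 1 \left(-11\right) - 420\right) 11103 = \left(- \frac{11}{2} - 420\right) 11103 = \left(- \frac{851}{2}\right) 11103 = - \frac{9448653}{2}$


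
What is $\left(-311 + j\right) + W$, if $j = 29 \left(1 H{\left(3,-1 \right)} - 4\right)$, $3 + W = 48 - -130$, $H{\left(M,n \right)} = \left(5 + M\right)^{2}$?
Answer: $1604$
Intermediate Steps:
$W = 175$ ($W = -3 + \left(48 - -130\right) = -3 + \left(48 + 130\right) = -3 + 178 = 175$)
$j = 1740$ ($j = 29 \left(1 \left(5 + 3\right)^{2} - 4\right) = 29 \left(1 \cdot 8^{2} - 4\right) = 29 \left(1 \cdot 64 - 4\right) = 29 \left(64 - 4\right) = 29 \cdot 60 = 1740$)
$\left(-311 + j\right) + W = \left(-311 + 1740\right) + 175 = 1429 + 175 = 1604$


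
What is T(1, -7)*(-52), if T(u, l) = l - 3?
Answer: 520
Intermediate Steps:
T(u, l) = -3 + l
T(1, -7)*(-52) = (-3 - 7)*(-52) = -10*(-52) = 520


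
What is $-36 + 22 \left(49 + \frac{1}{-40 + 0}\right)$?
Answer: $\frac{20829}{20} \approx 1041.4$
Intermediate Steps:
$-36 + 22 \left(49 + \frac{1}{-40 + 0}\right) = -36 + 22 \left(49 + \frac{1}{-40}\right) = -36 + 22 \left(49 - \frac{1}{40}\right) = -36 + 22 \cdot \frac{1959}{40} = -36 + \frac{21549}{20} = \frac{20829}{20}$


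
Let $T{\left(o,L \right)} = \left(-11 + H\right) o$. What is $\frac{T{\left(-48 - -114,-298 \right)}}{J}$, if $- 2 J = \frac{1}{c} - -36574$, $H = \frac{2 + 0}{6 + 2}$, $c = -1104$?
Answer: $\frac{1566576}{40377695} \approx 0.038798$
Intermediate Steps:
$H = \frac{1}{4}$ ($H = \frac{2}{8} = 2 \cdot \frac{1}{8} = \frac{1}{4} \approx 0.25$)
$T{\left(o,L \right)} = - \frac{43 o}{4}$ ($T{\left(o,L \right)} = \left(-11 + \frac{1}{4}\right) o = - \frac{43 o}{4}$)
$J = - \frac{40377695}{2208}$ ($J = - \frac{\frac{1}{-1104} - -36574}{2} = - \frac{- \frac{1}{1104} + 36574}{2} = \left(- \frac{1}{2}\right) \frac{40377695}{1104} = - \frac{40377695}{2208} \approx -18287.0$)
$\frac{T{\left(-48 - -114,-298 \right)}}{J} = \frac{\left(- \frac{43}{4}\right) \left(-48 - -114\right)}{- \frac{40377695}{2208}} = - \frac{43 \left(-48 + 114\right)}{4} \left(- \frac{2208}{40377695}\right) = \left(- \frac{43}{4}\right) 66 \left(- \frac{2208}{40377695}\right) = \left(- \frac{1419}{2}\right) \left(- \frac{2208}{40377695}\right) = \frac{1566576}{40377695}$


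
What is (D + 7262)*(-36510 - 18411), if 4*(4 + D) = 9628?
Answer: -530811465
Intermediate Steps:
D = 2403 (D = -4 + (¼)*9628 = -4 + 2407 = 2403)
(D + 7262)*(-36510 - 18411) = (2403 + 7262)*(-36510 - 18411) = 9665*(-54921) = -530811465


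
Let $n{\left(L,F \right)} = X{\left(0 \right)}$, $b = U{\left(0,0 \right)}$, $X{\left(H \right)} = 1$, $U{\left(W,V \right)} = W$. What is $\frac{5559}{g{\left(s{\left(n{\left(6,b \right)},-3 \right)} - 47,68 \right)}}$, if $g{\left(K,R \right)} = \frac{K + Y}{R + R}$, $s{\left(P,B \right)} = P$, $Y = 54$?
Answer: $94503$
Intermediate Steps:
$b = 0$
$n{\left(L,F \right)} = 1$
$g{\left(K,R \right)} = \frac{54 + K}{2 R}$ ($g{\left(K,R \right)} = \frac{K + 54}{R + R} = \frac{54 + K}{2 R}$)
$\frac{5559}{g{\left(s{\left(n{\left(6,b \right)},-3 \right)} - 47,68 \right)}} = \frac{5559}{\frac{1}{2} \cdot \frac{1}{68} \left(54 + \left(1 - 47\right)\right)} = \frac{5559}{\frac{1}{2} \cdot \frac{1}{68} \left(54 - 46\right)} = \frac{5559}{\frac{1}{2} \cdot \frac{1}{68} \cdot 8} = 5559 \frac{1}{\frac{1}{17}} = 5559 \cdot 17 = 94503$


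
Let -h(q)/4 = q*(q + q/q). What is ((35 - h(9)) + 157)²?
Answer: 304704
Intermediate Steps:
h(q) = -4*q*(1 + q) (h(q) = -4*q*(q + q/q) = -4*q*(q + 1) = -4*q*(1 + q))
((35 - h(9)) + 157)² = ((35 - (-4)*9*(1 + 9)) + 157)² = ((35 - (-4)*9*10) + 157)² = ((35 - 1*(-360)) + 157)² = ((35 + 360) + 157)² = (395 + 157)² = 552² = 304704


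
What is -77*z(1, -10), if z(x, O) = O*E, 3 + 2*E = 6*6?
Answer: 12705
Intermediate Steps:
E = 33/2 (E = -3/2 + (6*6)/2 = -3/2 + (½)*36 = -3/2 + 18 = 33/2 ≈ 16.500)
z(x, O) = 33*O/2 (z(x, O) = O*(33/2) = 33*O/2)
-77*z(1, -10) = -2541*(-10)/2 = -77*(-165) = 12705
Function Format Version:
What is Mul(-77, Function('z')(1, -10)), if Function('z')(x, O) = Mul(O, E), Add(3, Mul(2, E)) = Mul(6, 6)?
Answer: 12705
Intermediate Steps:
E = Rational(33, 2) (E = Add(Rational(-3, 2), Mul(Rational(1, 2), Mul(6, 6))) = Add(Rational(-3, 2), Mul(Rational(1, 2), 36)) = Add(Rational(-3, 2), 18) = Rational(33, 2) ≈ 16.500)
Function('z')(x, O) = Mul(Rational(33, 2), O) (Function('z')(x, O) = Mul(O, Rational(33, 2)) = Mul(Rational(33, 2), O))
Mul(-77, Function('z')(1, -10)) = Mul(-77, Mul(Rational(33, 2), -10)) = Mul(-77, -165) = 12705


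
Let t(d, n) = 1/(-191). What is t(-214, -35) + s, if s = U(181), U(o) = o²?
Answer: 6257350/191 ≈ 32761.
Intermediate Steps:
s = 32761 (s = 181² = 32761)
t(d, n) = -1/191
t(-214, -35) + s = -1/191 + 32761 = 6257350/191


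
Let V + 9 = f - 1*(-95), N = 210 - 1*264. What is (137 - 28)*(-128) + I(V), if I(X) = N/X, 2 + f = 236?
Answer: -2232347/160 ≈ -13952.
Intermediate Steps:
f = 234 (f = -2 + 236 = 234)
N = -54 (N = 210 - 264 = -54)
V = 320 (V = -9 + (234 - 1*(-95)) = -9 + (234 + 95) = -9 + 329 = 320)
I(X) = -54/X
(137 - 28)*(-128) + I(V) = (137 - 28)*(-128) - 54/320 = 109*(-128) - 54*1/320 = -13952 - 27/160 = -2232347/160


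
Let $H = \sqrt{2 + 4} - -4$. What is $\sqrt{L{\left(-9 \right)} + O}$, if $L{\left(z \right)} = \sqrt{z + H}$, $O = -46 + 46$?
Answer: $\sqrt{i} \sqrt[4]{5 - \sqrt{6}} \approx 0.8936 + 0.8936 i$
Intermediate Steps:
$O = 0$
$H = 4 + \sqrt{6}$ ($H = \sqrt{6} + 4 = 4 + \sqrt{6} \approx 6.4495$)
$L{\left(z \right)} = \sqrt{4 + z + \sqrt{6}}$ ($L{\left(z \right)} = \sqrt{z + \left(4 + \sqrt{6}\right)} = \sqrt{4 + z + \sqrt{6}}$)
$\sqrt{L{\left(-9 \right)} + O} = \sqrt{\sqrt{4 - 9 + \sqrt{6}} + 0} = \sqrt{\sqrt{-5 + \sqrt{6}} + 0} = \sqrt{\sqrt{-5 + \sqrt{6}}} = \sqrt[4]{-5 + \sqrt{6}}$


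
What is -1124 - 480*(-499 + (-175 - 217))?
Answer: 426556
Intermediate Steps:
-1124 - 480*(-499 + (-175 - 217)) = -1124 - 480*(-499 - 392) = -1124 - 480*(-891) = -1124 + 427680 = 426556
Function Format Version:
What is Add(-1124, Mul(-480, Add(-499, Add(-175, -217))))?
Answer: 426556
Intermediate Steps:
Add(-1124, Mul(-480, Add(-499, Add(-175, -217)))) = Add(-1124, Mul(-480, Add(-499, -392))) = Add(-1124, Mul(-480, -891)) = Add(-1124, 427680) = 426556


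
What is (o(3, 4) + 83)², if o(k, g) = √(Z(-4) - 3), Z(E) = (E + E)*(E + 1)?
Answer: (83 + √21)² ≈ 7670.7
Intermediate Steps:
Z(E) = 2*E*(1 + E) (Z(E) = (2*E)*(1 + E) = 2*E*(1 + E))
o(k, g) = √21 (o(k, g) = √(2*(-4)*(1 - 4) - 3) = √(2*(-4)*(-3) - 3) = √(24 - 3) = √21)
(o(3, 4) + 83)² = (√21 + 83)² = (83 + √21)²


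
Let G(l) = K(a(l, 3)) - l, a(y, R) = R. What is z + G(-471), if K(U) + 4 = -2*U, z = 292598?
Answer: 293059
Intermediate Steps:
K(U) = -4 - 2*U
G(l) = -10 - l (G(l) = (-4 - 2*3) - l = (-4 - 6) - l = -10 - l)
z + G(-471) = 292598 + (-10 - 1*(-471)) = 292598 + (-10 + 471) = 292598 + 461 = 293059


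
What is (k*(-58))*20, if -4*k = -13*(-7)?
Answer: 26390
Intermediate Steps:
k = -91/4 (k = -(-13)*(-7)/4 = -1/4*91 = -91/4 ≈ -22.750)
(k*(-58))*20 = -91/4*(-58)*20 = (2639/2)*20 = 26390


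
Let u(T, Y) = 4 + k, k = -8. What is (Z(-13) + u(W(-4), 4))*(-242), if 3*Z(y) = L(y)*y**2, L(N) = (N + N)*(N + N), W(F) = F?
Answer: -27644144/3 ≈ -9.2147e+6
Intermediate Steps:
L(N) = 4*N**2 (L(N) = (2*N)*(2*N) = 4*N**2)
u(T, Y) = -4 (u(T, Y) = 4 - 8 = -4)
Z(y) = 4*y**4/3 (Z(y) = ((4*y**2)*y**2)/3 = (4*y**4)/3 = 4*y**4/3)
(Z(-13) + u(W(-4), 4))*(-242) = ((4/3)*(-13)**4 - 4)*(-242) = ((4/3)*28561 - 4)*(-242) = (114244/3 - 4)*(-242) = (114232/3)*(-242) = -27644144/3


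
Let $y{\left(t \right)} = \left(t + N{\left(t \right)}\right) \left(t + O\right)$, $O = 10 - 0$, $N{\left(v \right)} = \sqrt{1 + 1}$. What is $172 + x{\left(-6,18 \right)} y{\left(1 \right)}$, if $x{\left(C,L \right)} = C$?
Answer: $106 - 66 \sqrt{2} \approx 12.662$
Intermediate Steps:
$N{\left(v \right)} = \sqrt{2}$
$O = 10$ ($O = 10 + 0 = 10$)
$y{\left(t \right)} = \left(10 + t\right) \left(t + \sqrt{2}\right)$ ($y{\left(t \right)} = \left(t + \sqrt{2}\right) \left(t + 10\right) = \left(t + \sqrt{2}\right) \left(10 + t\right) = \left(10 + t\right) \left(t + \sqrt{2}\right)$)
$172 + x{\left(-6,18 \right)} y{\left(1 \right)} = 172 - 6 \left(1^{2} + 10 \cdot 1 + 10 \sqrt{2} + 1 \sqrt{2}\right) = 172 - 6 \left(1 + 10 + 10 \sqrt{2} + \sqrt{2}\right) = 172 - 6 \left(11 + 11 \sqrt{2}\right) = 172 - \left(66 + 66 \sqrt{2}\right) = 106 - 66 \sqrt{2}$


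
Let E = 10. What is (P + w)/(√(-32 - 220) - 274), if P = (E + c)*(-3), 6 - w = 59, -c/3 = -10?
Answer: 23701/37664 + 519*I*√7/37664 ≈ 0.62927 + 0.036458*I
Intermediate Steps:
c = 30 (c = -3*(-10) = 30)
w = -53 (w = 6 - 1*59 = 6 - 59 = -53)
P = -120 (P = (10 + 30)*(-3) = 40*(-3) = -120)
(P + w)/(√(-32 - 220) - 274) = (-120 - 53)/(√(-32 - 220) - 274) = -173/(√(-252) - 274) = -173/(6*I*√7 - 274) = -173/(-274 + 6*I*√7)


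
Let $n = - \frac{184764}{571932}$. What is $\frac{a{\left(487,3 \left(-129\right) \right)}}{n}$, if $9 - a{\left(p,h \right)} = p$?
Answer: $\frac{22781958}{15397} \approx 1479.6$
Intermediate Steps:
$a{\left(p,h \right)} = 9 - p$
$n = - \frac{15397}{47661}$ ($n = \left(-184764\right) \frac{1}{571932} = - \frac{15397}{47661} \approx -0.32305$)
$\frac{a{\left(487,3 \left(-129\right) \right)}}{n} = \frac{9 - 487}{- \frac{15397}{47661}} = \left(9 - 487\right) \left(- \frac{47661}{15397}\right) = \left(-478\right) \left(- \frac{47661}{15397}\right) = \frac{22781958}{15397}$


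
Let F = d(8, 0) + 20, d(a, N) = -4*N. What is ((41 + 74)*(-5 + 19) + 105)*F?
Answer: 34300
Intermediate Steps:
F = 20 (F = -4*0 + 20 = 0 + 20 = 20)
((41 + 74)*(-5 + 19) + 105)*F = ((41 + 74)*(-5 + 19) + 105)*20 = (115*14 + 105)*20 = (1610 + 105)*20 = 1715*20 = 34300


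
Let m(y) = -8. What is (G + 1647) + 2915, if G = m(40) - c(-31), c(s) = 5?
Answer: 4549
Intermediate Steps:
G = -13 (G = -8 - 1*5 = -8 - 5 = -13)
(G + 1647) + 2915 = (-13 + 1647) + 2915 = 1634 + 2915 = 4549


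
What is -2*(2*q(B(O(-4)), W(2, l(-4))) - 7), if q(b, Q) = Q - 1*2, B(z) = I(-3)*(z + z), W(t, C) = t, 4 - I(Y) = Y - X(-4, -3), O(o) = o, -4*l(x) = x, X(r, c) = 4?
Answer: 14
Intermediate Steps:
l(x) = -x/4
I(Y) = 8 - Y (I(Y) = 4 - (Y - 1*4) = 4 - (Y - 4) = 4 - (-4 + Y) = 4 + (4 - Y) = 8 - Y)
B(z) = 22*z (B(z) = (8 - 1*(-3))*(z + z) = (8 + 3)*(2*z) = 11*(2*z) = 22*z)
q(b, Q) = -2 + Q (q(b, Q) = Q - 2 = -2 + Q)
-2*(2*q(B(O(-4)), W(2, l(-4))) - 7) = -2*(2*(-2 + 2) - 7) = -2*(2*0 - 7) = -2*(0 - 7) = -2*(-7) = 14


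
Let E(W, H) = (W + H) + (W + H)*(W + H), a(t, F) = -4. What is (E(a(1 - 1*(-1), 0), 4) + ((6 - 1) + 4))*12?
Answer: 108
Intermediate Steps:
E(W, H) = H + W + (H + W)² (E(W, H) = (H + W) + (H + W)*(H + W) = (H + W) + (H + W)² = H + W + (H + W)²)
(E(a(1 - 1*(-1), 0), 4) + ((6 - 1) + 4))*12 = ((4 - 4 + (4 - 4)²) + ((6 - 1) + 4))*12 = ((4 - 4 + 0²) + (5 + 4))*12 = ((4 - 4 + 0) + 9)*12 = (0 + 9)*12 = 9*12 = 108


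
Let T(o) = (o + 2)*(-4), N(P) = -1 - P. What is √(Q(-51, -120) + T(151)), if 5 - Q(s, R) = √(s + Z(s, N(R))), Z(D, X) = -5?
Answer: √(-607 - 2*I*√14) ≈ 0.1519 - 24.638*I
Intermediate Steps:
Q(s, R) = 5 - √(-5 + s) (Q(s, R) = 5 - √(s - 5) = 5 - √(-5 + s))
T(o) = -8 - 4*o (T(o) = (2 + o)*(-4) = -8 - 4*o)
√(Q(-51, -120) + T(151)) = √((5 - √(-5 - 51)) + (-8 - 4*151)) = √((5 - √(-56)) + (-8 - 604)) = √((5 - 2*I*√14) - 612) = √(-607 - 2*I*√14)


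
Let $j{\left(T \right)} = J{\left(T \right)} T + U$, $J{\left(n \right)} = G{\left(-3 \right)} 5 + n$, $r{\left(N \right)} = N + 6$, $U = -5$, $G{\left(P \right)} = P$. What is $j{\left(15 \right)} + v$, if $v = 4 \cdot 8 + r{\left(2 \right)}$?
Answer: $35$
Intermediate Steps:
$r{\left(N \right)} = 6 + N$
$J{\left(n \right)} = -15 + n$ ($J{\left(n \right)} = \left(-3\right) 5 + n = -15 + n$)
$j{\left(T \right)} = -5 + T \left(-15 + T\right)$ ($j{\left(T \right)} = \left(-15 + T\right) T - 5 = T \left(-15 + T\right) - 5 = -5 + T \left(-15 + T\right)$)
$v = 40$ ($v = 4 \cdot 8 + \left(6 + 2\right) = 32 + 8 = 40$)
$j{\left(15 \right)} + v = \left(-5 + 15 \left(-15 + 15\right)\right) + 40 = \left(-5 + 15 \cdot 0\right) + 40 = \left(-5 + 0\right) + 40 = -5 + 40 = 35$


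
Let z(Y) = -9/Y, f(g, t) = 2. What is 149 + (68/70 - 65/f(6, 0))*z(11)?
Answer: 134593/770 ≈ 174.80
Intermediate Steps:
149 + (68/70 - 65/f(6, 0))*z(11) = 149 + (68/70 - 65/2)*(-9/11) = 149 + (68*(1/70) - 65*½)*(-9*1/11) = 149 + (34/35 - 65/2)*(-9/11) = 149 - 2207/70*(-9/11) = 149 + 19863/770 = 134593/770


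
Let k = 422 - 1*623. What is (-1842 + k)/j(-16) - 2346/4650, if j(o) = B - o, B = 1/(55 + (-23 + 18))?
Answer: -8831049/68975 ≈ -128.03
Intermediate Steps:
k = -201 (k = 422 - 623 = -201)
B = 1/50 (B = 1/(55 - 5) = 1/50 ≈ 0.020000)
j(o) = 1/50 - o
(-1842 + k)/j(-16) - 2346/4650 = (-1842 - 201)/(1/50 - 1*(-16)) - 2346/4650 = -2043/(1/50 + 16) - 2346*1/4650 = -2043/801/50 - 391/775 = -2043*50/801 - 391/775 = -11350/89 - 391/775 = -8831049/68975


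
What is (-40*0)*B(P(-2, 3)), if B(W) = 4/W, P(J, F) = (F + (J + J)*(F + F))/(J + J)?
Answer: 0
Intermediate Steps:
P(J, F) = (F + 4*F*J)/(2*J) (P(J, F) = (F + (2*J)*(2*F))/((2*J)) = (F + 4*F*J)*(1/(2*J)) = (F + 4*F*J)/(2*J))
(-40*0)*B(P(-2, 3)) = (-40*0)*(4/(2*3 + (1/2)*3/(-2))) = 0*(4/(6 + (1/2)*3*(-1/2))) = 0*(4/(6 - 3/4)) = 0*(4/(21/4)) = 0*(4*(4/21)) = 0*(16/21) = 0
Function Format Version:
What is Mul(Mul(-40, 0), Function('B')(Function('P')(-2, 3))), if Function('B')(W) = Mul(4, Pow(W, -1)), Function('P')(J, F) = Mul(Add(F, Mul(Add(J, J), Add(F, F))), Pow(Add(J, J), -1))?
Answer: 0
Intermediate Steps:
Function('P')(J, F) = Mul(Rational(1, 2), Pow(J, -1), Add(F, Mul(4, F, J))) (Function('P')(J, F) = Mul(Add(F, Mul(Mul(2, J), Mul(2, F))), Pow(Mul(2, J), -1)) = Mul(Add(F, Mul(4, F, J)), Mul(Rational(1, 2), Pow(J, -1))) = Mul(Rational(1, 2), Pow(J, -1), Add(F, Mul(4, F, J))))
Mul(Mul(-40, 0), Function('B')(Function('P')(-2, 3))) = Mul(Mul(-40, 0), Mul(4, Pow(Add(Mul(2, 3), Mul(Rational(1, 2), 3, Pow(-2, -1))), -1))) = Mul(0, Mul(4, Pow(Add(6, Mul(Rational(1, 2), 3, Rational(-1, 2))), -1))) = Mul(0, Mul(4, Pow(Add(6, Rational(-3, 4)), -1))) = Mul(0, Mul(4, Pow(Rational(21, 4), -1))) = Mul(0, Mul(4, Rational(4, 21))) = Mul(0, Rational(16, 21)) = 0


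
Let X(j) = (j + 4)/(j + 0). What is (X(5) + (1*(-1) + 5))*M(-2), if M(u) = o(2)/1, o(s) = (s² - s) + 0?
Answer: 58/5 ≈ 11.600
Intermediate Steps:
o(s) = s² - s
X(j) = (4 + j)/j
M(u) = 2 (M(u) = (2*(-1 + 2))/1 = (2*1)*1 = 2*1 = 2)
(X(5) + (1*(-1) + 5))*M(-2) = ((4 + 5)/5 + (1*(-1) + 5))*2 = ((⅕)*9 + (-1 + 5))*2 = (9/5 + 4)*2 = (29/5)*2 = 58/5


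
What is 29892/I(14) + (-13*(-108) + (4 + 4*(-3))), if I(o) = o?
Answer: 24718/7 ≈ 3531.1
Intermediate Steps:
29892/I(14) + (-13*(-108) + (4 + 4*(-3))) = 29892/14 + (-13*(-108) + (4 + 4*(-3))) = 29892*(1/14) + (1404 + (4 - 12)) = 14946/7 + (1404 - 8) = 14946/7 + 1396 = 24718/7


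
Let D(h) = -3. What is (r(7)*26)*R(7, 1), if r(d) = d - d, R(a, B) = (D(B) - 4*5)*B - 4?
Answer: 0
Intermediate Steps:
R(a, B) = -4 - 23*B (R(a, B) = (-3 - 4*5)*B - 4 = (-3 - 20)*B - 4 = -23*B - 4 = -4 - 23*B)
r(d) = 0
(r(7)*26)*R(7, 1) = (0*26)*(-4 - 23*1) = 0*(-4 - 23) = 0*(-27) = 0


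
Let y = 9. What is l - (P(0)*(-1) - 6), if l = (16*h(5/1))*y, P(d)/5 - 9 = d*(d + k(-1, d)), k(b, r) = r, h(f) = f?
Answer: 771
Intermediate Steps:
P(d) = 45 + 10*d² (P(d) = 45 + 5*(d*(d + d)) = 45 + 5*(d*(2*d)) = 45 + 5*(2*d²) = 45 + 10*d²)
l = 720 (l = (16*(5/1))*9 = (16*(5*1))*9 = (16*5)*9 = 80*9 = 720)
l - (P(0)*(-1) - 6) = 720 - ((45 + 10*0²)*(-1) - 6) = 720 - ((45 + 10*0)*(-1) - 6) = 720 - ((45 + 0)*(-1) - 6) = 720 - (45*(-1) - 6) = 720 - (-45 - 6) = 720 - 1*(-51) = 720 + 51 = 771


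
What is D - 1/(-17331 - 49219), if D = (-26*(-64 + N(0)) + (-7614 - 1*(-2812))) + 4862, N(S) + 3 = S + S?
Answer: 119923101/66550 ≈ 1802.0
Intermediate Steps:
N(S) = -3 + 2*S (N(S) = -3 + (S + S) = -3 + 2*S)
D = 1802 (D = (-26*(-64 + (-3 + 2*0)) + (-7614 - 1*(-2812))) + 4862 = (-26*(-64 + (-3 + 0)) + (-7614 + 2812)) + 4862 = (-26*(-64 - 3) - 4802) + 4862 = (-26*(-67) - 4802) + 4862 = (1742 - 4802) + 4862 = -3060 + 4862 = 1802)
D - 1/(-17331 - 49219) = 1802 - 1/(-17331 - 49219) = 1802 - 1/(-66550) = 1802 - 1*(-1/66550) = 1802 + 1/66550 = 119923101/66550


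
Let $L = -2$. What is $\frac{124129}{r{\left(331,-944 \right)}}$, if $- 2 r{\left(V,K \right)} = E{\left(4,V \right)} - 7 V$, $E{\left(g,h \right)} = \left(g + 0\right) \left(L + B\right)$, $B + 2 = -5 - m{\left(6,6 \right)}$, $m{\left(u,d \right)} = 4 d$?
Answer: $\frac{248258}{2449} \approx 101.37$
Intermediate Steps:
$B = -31$ ($B = -2 - \left(5 + 4 \cdot 6\right) = -2 - 29 = -31$)
$E{\left(g,h \right)} = - 33 g$ ($E{\left(g,h \right)} = \left(g + 0\right) \left(-2 - 31\right) = g \left(-33\right) = - 33 g$)
$r{\left(V,K \right)} = 66 + \frac{7 V}{2}$ ($r{\left(V,K \right)} = - \frac{\left(-33\right) 4 - 7 V}{2} = - \frac{-132 - 7 V}{2} = 66 + \frac{7 V}{2}$)
$\frac{124129}{r{\left(331,-944 \right)}} = \frac{124129}{66 + \frac{7}{2} \cdot 331} = \frac{124129}{66 + \frac{2317}{2}} = \frac{124129}{\frac{2449}{2}} = 124129 \cdot \frac{2}{2449} = \frac{248258}{2449}$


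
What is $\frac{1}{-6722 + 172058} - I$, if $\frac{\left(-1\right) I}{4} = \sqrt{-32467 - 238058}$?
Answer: $\frac{1}{165336} + 20 i \sqrt{10821} \approx 6.0483 \cdot 10^{-6} + 2080.5 i$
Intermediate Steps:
$I = - 20 i \sqrt{10821}$ ($I = - 4 \sqrt{-32467 - 238058} = - 4 \sqrt{-270525} = - 4 \cdot 5 i \sqrt{10821} = - 20 i \sqrt{10821} \approx - 2080.5 i$)
$\frac{1}{-6722 + 172058} - I = \frac{1}{-6722 + 172058} - - 20 i \sqrt{10821} = \frac{1}{165336} + 20 i \sqrt{10821}$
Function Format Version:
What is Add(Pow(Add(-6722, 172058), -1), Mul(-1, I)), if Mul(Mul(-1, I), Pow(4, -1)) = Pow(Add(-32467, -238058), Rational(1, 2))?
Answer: Add(Rational(1, 165336), Mul(20, I, Pow(10821, Rational(1, 2)))) ≈ Add(6.0483e-6, Mul(2080.5, I))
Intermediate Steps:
I = Mul(-20, I, Pow(10821, Rational(1, 2))) (I = Mul(-4, Pow(Add(-32467, -238058), Rational(1, 2))) = Mul(-4, Pow(-270525, Rational(1, 2))) = Mul(-4, Mul(5, I, Pow(10821, Rational(1, 2)))) = Mul(-20, I, Pow(10821, Rational(1, 2))) ≈ Mul(-2080.5, I))
Add(Pow(Add(-6722, 172058), -1), Mul(-1, I)) = Add(Pow(Add(-6722, 172058), -1), Mul(-1, Mul(-20, I, Pow(10821, Rational(1, 2))))) = Add(Pow(165336, -1), Mul(20, I, Pow(10821, Rational(1, 2)))) = Add(Rational(1, 165336), Mul(20, I, Pow(10821, Rational(1, 2))))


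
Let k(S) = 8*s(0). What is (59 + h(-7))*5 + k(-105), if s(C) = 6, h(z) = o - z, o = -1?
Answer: 373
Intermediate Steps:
h(z) = -1 - z
k(S) = 48 (k(S) = 8*6 = 48)
(59 + h(-7))*5 + k(-105) = (59 + (-1 - 1*(-7)))*5 + 48 = (59 + (-1 + 7))*5 + 48 = (59 + 6)*5 + 48 = 65*5 + 48 = 325 + 48 = 373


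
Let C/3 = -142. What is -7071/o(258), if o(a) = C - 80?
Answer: 7071/506 ≈ 13.974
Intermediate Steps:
C = -426 (C = 3*(-142) = -426)
o(a) = -506 (o(a) = -426 - 80 = -506)
-7071/o(258) = -7071/(-506) = -7071*(-1/506) = 7071/506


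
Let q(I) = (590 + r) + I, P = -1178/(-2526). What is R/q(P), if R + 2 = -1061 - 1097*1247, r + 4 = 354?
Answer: -1729074786/1187809 ≈ -1455.7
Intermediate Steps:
r = 350 (r = -4 + 354 = 350)
P = 589/1263 (P = -1178*(-1/2526) = 589/1263 ≈ 0.46635)
R = -1369022 (R = -2 + (-1061 - 1097*1247) = -2 + (-1061 - 1367959) = -2 - 1369020 = -1369022)
q(I) = 940 + I (q(I) = (590 + 350) + I = 940 + I)
R/q(P) = -1369022/(940 + 589/1263) = -1369022/1187809/1263 = -1369022*1263/1187809 = -1729074786/1187809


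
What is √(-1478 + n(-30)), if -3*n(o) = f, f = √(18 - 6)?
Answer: √(-13302 - 6*√3)/3 ≈ 38.46*I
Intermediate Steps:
f = 2*√3 (f = √12 = 2*√3 ≈ 3.4641)
n(o) = -2*√3/3
√(-1478 + n(-30)) = √(-1478 - 2*√3/3)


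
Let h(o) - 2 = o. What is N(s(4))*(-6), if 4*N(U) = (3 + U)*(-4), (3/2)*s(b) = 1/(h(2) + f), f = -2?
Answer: 20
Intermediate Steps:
h(o) = 2 + o
s(b) = 1/3 (s(b) = 2/(3*((2 + 2) - 2)) = 2/(3*(4 - 2)) = (2/3)/2 = (2/3)*(1/2) = 1/3)
N(U) = -3 - U (N(U) = ((3 + U)*(-4))/4 = (-12 - 4*U)/4 = -3 - U)
N(s(4))*(-6) = (-3 - 1*1/3)*(-6) = (-3 - 1/3)*(-6) = -10/3*(-6) = 20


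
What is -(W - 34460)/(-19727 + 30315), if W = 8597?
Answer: 25863/10588 ≈ 2.4427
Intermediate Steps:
-(W - 34460)/(-19727 + 30315) = -(8597 - 34460)/(-19727 + 30315) = -(-25863)/10588 = -1*(-25863/10588) = 25863/10588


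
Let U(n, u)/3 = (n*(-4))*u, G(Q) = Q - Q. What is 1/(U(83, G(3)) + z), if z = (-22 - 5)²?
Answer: 1/729 ≈ 0.0013717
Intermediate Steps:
z = 729 (z = (-27)² = 729)
G(Q) = 0
U(n, u) = -12*n*u (U(n, u) = 3*((n*(-4))*u) = 3*((-4*n)*u) = 3*(-4*n*u) = -12*n*u)
1/(U(83, G(3)) + z) = 1/(-12*83*0 + 729) = 1/(0 + 729) = 1/729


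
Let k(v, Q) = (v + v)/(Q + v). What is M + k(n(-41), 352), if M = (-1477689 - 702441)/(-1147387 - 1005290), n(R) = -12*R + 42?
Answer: 705109036/317878637 ≈ 2.2182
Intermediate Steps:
n(R) = 42 - 12*R
k(v, Q) = 2*v/(Q + v) (k(v, Q) = (2*v)/(Q + v) = 2*v/(Q + v))
M = 726710/717559 (M = -2180130/(-2152677) = -2180130*(-1/2152677) = 726710/717559 ≈ 1.0128)
M + k(n(-41), 352) = 726710/717559 + 2*(42 - 12*(-41))/(352 + (42 - 12*(-41))) = 726710/717559 + 2*(42 + 492)/(352 + (42 + 492)) = 726710/717559 + 2*534/(352 + 534) = 726710/717559 + 2*534/886 = 726710/717559 + 2*534*(1/886) = 726710/717559 + 534/443 = 705109036/317878637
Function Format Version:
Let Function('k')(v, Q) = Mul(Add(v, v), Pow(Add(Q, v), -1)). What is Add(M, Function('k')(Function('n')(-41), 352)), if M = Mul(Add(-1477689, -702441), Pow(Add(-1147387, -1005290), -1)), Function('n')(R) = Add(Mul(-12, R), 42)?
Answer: Rational(705109036, 317878637) ≈ 2.2182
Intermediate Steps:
Function('n')(R) = Add(42, Mul(-12, R))
Function('k')(v, Q) = Mul(2, v, Pow(Add(Q, v), -1)) (Function('k')(v, Q) = Mul(Mul(2, v), Pow(Add(Q, v), -1)) = Mul(2, v, Pow(Add(Q, v), -1)))
M = Rational(726710, 717559) (M = Mul(-2180130, Pow(-2152677, -1)) = Mul(-2180130, Rational(-1, 2152677)) = Rational(726710, 717559) ≈ 1.0128)
Add(M, Function('k')(Function('n')(-41), 352)) = Add(Rational(726710, 717559), Mul(2, Add(42, Mul(-12, -41)), Pow(Add(352, Add(42, Mul(-12, -41))), -1))) = Add(Rational(726710, 717559), Mul(2, Add(42, 492), Pow(Add(352, Add(42, 492)), -1))) = Add(Rational(726710, 717559), Mul(2, 534, Pow(Add(352, 534), -1))) = Add(Rational(726710, 717559), Mul(2, 534, Pow(886, -1))) = Add(Rational(726710, 717559), Mul(2, 534, Rational(1, 886))) = Add(Rational(726710, 717559), Rational(534, 443)) = Rational(705109036, 317878637)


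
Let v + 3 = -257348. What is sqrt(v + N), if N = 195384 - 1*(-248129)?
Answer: sqrt(186162) ≈ 431.46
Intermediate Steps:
N = 443513 (N = 195384 + 248129 = 443513)
v = -257351 (v = -3 - 257348 = -257351)
sqrt(v + N) = sqrt(-257351 + 443513) = sqrt(186162)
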